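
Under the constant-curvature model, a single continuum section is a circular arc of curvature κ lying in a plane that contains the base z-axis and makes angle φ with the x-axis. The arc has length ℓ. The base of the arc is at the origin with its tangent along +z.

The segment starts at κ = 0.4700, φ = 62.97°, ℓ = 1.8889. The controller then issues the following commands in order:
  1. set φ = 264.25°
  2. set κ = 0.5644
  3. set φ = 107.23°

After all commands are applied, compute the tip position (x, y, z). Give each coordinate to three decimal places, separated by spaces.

initial: κ=0.4700, φ=62.97°, ℓ=1.8889
cmd 1: set φ=264.25° → (κ,φ,ℓ)=(0.4700,264.25°,1.8889) → tip=(-0.0786,-0.7809,1.6504)
cmd 2: set κ=0.5644 → (κ,φ,ℓ)=(0.5644,264.25°,1.8889) → tip=(-0.0917,-0.9104,1.5509)
cmd 3: set φ=107.23° → (κ,φ,ℓ)=(0.5644,107.23°,1.8889) → tip=(-0.2710,0.8740,1.5509)

-0.271 0.874 1.551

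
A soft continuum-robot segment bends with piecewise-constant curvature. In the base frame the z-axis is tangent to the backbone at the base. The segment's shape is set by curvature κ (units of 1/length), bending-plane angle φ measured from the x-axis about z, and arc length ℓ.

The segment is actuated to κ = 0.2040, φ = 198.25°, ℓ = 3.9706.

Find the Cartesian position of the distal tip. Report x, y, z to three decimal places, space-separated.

θ = κ·ℓ = 0.2040 × 3.9706 = 0.81000 rad
ρ = (1 − cos θ)/κ = (1 − 0.68950)/0.2040 = 1.52208
z = sin θ / κ = 0.72429/0.2040 = 3.55044
x = ρ cos φ = 1.52208 × cos(198.25°) = -1.44551
y = ρ sin φ = 1.52208 × sin(198.25°) = -0.47666

-1.446 -0.477 3.550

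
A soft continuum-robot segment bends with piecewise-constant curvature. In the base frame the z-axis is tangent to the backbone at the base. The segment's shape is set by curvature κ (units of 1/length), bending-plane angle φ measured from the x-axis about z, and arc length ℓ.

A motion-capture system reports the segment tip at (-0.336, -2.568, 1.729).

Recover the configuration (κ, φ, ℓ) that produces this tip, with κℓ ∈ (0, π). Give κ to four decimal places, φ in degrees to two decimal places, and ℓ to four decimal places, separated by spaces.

0.5342 262.55 3.6773

ρ = √(x²+y²) = √(-0.336² + -2.568²) = 2.58989
φ = atan2(y, x) mod 360° = atan2(-2.568, -0.336) = 262.5457°
|p|² = ρ² + z² = 2.58989² + 1.729² = 9.69696
κ = 2ρ / |p|² = 2×2.58989 / 9.69696 = 0.53416
θ = 2·atan2(ρ, z) = 2·atan2(2.58989, 1.729) = 1.96430 rad
ℓ = θ/κ = 1.96430/0.53416 = 3.67733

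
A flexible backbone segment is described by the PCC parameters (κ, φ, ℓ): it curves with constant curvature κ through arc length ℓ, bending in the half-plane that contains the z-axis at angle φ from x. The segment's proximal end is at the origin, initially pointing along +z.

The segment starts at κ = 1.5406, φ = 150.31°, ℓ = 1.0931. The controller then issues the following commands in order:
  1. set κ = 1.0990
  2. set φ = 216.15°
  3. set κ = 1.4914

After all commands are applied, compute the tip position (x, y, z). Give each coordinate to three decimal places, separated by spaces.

initial: κ=1.5406, φ=150.31°, ℓ=1.0931
cmd 1: set κ=1.0990 → (κ,φ,ℓ)=(1.0990,150.31°,1.0931) → tip=(-0.5050,0.2879,0.8485)
cmd 2: set φ=216.15° → (κ,φ,ℓ)=(1.0990,216.15°,1.0931) → tip=(-0.4694,-0.3429,0.8485)
cmd 3: set κ=1.4914 → (κ,φ,ℓ)=(1.4914,216.15°,1.0931) → tip=(-0.5736,-0.4190,0.6693)

-0.574 -0.419 0.669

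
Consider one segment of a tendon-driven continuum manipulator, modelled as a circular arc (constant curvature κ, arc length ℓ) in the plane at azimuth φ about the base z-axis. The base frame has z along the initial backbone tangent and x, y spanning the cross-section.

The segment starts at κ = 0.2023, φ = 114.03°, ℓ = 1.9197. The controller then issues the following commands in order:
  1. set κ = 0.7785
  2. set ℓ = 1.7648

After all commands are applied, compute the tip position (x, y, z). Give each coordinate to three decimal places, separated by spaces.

initial: κ=0.2023, φ=114.03°, ℓ=1.9197
cmd 1: set κ=0.7785 → (κ,φ,ℓ)=(0.7785,114.03°,1.9197) → tip=(-0.4832,1.0838,1.2808)
cmd 2: set ℓ=1.7648 → (κ,φ,ℓ)=(0.7785,114.03°,1.7648) → tip=(-0.4207,0.9437,1.2597)

-0.421 0.944 1.260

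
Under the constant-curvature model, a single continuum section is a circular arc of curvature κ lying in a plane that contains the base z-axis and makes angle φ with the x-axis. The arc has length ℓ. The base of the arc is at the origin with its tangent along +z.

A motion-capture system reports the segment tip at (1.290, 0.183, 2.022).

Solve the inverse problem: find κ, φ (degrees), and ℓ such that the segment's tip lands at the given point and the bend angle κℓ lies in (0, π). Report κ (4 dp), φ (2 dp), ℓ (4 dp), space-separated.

ρ = √(x²+y²) = √(1.290² + 0.183²) = 1.30292
φ = atan2(y, x) mod 360° = atan2(0.183, 1.290) = 8.0741°
|p|² = ρ² + z² = 1.30292² + 2.022² = 5.78607
κ = 2ρ / |p|² = 2×1.30292 / 5.78607 = 0.45036
θ = 2·atan2(ρ, z) = 2·atan2(1.30292, 2.022) = 1.14481 rad
ℓ = θ/κ = 1.14481/0.45036 = 2.54198

0.4504 8.07 2.5420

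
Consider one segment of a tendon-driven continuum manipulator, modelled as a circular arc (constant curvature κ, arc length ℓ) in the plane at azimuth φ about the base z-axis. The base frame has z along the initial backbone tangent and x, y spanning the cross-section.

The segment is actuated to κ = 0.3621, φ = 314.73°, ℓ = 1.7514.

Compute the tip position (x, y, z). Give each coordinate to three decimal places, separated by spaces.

θ = κ·ℓ = 0.3621 × 1.7514 = 0.63418 rad
ρ = (1 − cos θ)/κ = (1 − 0.80556)/0.3621 = 0.53699
z = sin θ / κ = 0.59252/0.3621 = 1.63634
x = ρ cos φ = 0.53699 × cos(314.73°) = 0.37791
y = ρ sin φ = 0.53699 × sin(314.73°) = -0.38149

0.378 -0.381 1.636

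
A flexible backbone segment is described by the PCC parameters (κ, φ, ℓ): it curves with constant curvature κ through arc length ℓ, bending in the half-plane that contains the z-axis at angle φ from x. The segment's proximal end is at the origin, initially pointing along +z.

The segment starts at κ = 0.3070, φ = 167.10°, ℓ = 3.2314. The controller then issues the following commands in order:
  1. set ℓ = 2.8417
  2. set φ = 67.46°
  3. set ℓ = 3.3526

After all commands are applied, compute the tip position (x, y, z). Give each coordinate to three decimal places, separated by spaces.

initial: κ=0.3070, φ=167.10°, ℓ=3.2314
cmd 1: set ℓ=2.8417 → (κ,φ,ℓ)=(0.3070,167.10°,2.8417) → tip=(-1.1336,0.2596,2.4947)
cmd 2: set φ=67.46° → (κ,φ,ℓ)=(0.3070,67.46°,2.8417) → tip=(0.4458,1.0741,2.4947)
cmd 3: set ℓ=3.3526 → (κ,φ,ℓ)=(0.3070,67.46°,3.3526) → tip=(0.6050,1.4577,2.7912)

0.605 1.458 2.791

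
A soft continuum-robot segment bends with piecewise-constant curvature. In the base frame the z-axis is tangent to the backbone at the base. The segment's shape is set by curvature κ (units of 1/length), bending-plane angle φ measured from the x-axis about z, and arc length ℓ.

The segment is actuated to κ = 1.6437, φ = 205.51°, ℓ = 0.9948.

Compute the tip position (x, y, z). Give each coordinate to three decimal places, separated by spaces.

θ = κ·ℓ = 1.6437 × 0.9948 = 1.63515 rad
ρ = (1 − cos θ)/κ = (1 − -0.06431)/1.6437 = 0.64751
z = sin θ / κ = 0.99793/1.6437 = 0.60712
x = ρ cos φ = 0.64751 × cos(205.51°) = -0.58438
y = ρ sin φ = 0.64751 × sin(205.51°) = -0.27886

-0.584 -0.279 0.607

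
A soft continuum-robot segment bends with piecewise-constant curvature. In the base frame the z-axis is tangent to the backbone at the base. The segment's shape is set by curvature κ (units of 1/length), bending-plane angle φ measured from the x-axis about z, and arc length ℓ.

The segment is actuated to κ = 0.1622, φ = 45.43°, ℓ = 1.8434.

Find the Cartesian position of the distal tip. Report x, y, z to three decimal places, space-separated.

0.192 0.195 1.816

θ = κ·ℓ = 0.1622 × 1.8434 = 0.29900 rad
ρ = (1 − cos θ)/κ = (1 − 0.95563)/0.1622 = 0.27354
z = sin θ / κ = 0.29456/0.1622 = 1.81606
x = ρ cos φ = 0.27354 × cos(45.43°) = 0.19197
y = ρ sin φ = 0.27354 × sin(45.43°) = 0.19487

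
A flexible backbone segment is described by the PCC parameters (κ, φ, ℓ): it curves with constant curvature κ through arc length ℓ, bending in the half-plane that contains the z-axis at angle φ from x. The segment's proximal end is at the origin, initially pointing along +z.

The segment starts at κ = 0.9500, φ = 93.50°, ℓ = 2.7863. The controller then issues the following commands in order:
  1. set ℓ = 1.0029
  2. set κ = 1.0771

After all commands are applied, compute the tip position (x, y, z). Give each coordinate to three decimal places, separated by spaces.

initial: κ=0.9500, φ=93.50°, ℓ=2.7863
cmd 1: set ℓ=1.0029 → (κ,φ,ℓ)=(0.9500,93.50°,1.0029) → tip=(-0.0270,0.4419,0.8579)
cmd 2: set κ=1.0771 → (κ,φ,ℓ)=(1.0771,93.50°,1.0029) → tip=(-0.0300,0.4901,0.8189)

-0.030 0.490 0.819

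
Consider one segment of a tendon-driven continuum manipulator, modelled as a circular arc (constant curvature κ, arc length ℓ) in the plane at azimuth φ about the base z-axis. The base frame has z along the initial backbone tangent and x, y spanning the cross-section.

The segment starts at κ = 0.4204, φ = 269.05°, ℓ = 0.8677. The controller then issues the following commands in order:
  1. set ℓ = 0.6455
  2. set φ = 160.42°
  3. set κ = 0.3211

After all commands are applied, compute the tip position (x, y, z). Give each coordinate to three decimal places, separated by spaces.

-0.063 0.022 0.641

initial: κ=0.4204, φ=269.05°, ℓ=0.8677
cmd 1: set ℓ=0.6455 → (κ,φ,ℓ)=(0.4204,269.05°,0.6455) → tip=(-0.0014,-0.0870,0.6376)
cmd 2: set φ=160.42° → (κ,φ,ℓ)=(0.4204,160.42°,0.6455) → tip=(-0.0820,0.0292,0.6376)
cmd 3: set κ=0.3211 → (κ,φ,ℓ)=(0.3211,160.42°,0.6455) → tip=(-0.0628,0.0223,0.6409)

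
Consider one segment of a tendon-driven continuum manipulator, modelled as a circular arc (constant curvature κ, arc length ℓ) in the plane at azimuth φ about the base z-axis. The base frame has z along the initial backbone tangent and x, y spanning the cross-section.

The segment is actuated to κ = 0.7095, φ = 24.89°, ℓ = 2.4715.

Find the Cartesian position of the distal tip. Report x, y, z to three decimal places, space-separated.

θ = κ·ℓ = 0.7095 × 2.4715 = 1.75353 rad
ρ = (1 − cos θ)/κ = (1 − -0.18172)/0.7095 = 1.66556
z = sin θ / κ = 0.98335/0.7095 = 1.38598
x = ρ cos φ = 1.66556 × cos(24.89°) = 1.51086
y = ρ sin φ = 1.66556 × sin(24.89°) = 0.70100

1.511 0.701 1.386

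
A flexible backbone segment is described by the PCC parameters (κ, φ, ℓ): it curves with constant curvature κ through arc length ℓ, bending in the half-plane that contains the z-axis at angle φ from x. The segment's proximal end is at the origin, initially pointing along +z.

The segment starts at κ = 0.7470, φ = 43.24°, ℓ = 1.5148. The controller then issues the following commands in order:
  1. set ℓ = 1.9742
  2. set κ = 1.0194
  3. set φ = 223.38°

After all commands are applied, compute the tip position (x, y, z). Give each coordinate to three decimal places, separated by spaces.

initial: κ=0.7470, φ=43.24°, ℓ=1.5148
cmd 1: set ℓ=1.9742 → (κ,φ,ℓ)=(0.7470,43.24°,1.9742) → tip=(0.8817,0.8291,1.3325)
cmd 2: set κ=1.0194 → (κ,φ,ℓ)=(1.0194,43.24°,1.9742) → tip=(1.0201,0.9593,0.8868)
cmd 3: set φ=223.38° → (κ,φ,ℓ)=(1.0194,223.38°,1.9742) → tip=(-1.0178,-0.9618,0.8868)

-1.018 -0.962 0.887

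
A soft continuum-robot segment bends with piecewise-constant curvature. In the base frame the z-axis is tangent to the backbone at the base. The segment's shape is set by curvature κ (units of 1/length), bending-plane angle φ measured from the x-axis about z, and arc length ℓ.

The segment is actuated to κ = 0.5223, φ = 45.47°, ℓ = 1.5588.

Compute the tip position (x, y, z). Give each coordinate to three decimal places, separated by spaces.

θ = κ·ℓ = 0.5223 × 1.5588 = 0.81416 rad
ρ = (1 − cos θ)/κ = (1 − 0.68648)/0.5223 = 0.60027
z = sin θ / κ = 0.72715/0.5223 = 1.39221
x = ρ cos φ = 0.60027 × cos(45.47°) = 0.42096
y = ρ sin φ = 0.60027 × sin(45.47°) = 0.42792

0.421 0.428 1.392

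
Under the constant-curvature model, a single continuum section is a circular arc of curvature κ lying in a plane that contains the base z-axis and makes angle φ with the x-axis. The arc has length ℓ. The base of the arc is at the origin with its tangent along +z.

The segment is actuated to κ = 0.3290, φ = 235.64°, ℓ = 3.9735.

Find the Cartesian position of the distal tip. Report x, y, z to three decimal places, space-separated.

-1.269 -1.856 2.935

θ = κ·ℓ = 0.3290 × 3.9735 = 1.30728 rad
ρ = (1 − cos θ)/κ = (1 − 0.26048)/0.3290 = 2.24779
z = sin θ / κ = 0.96548/0.3290 = 2.93459
x = ρ cos φ = 2.24779 × cos(235.64°) = -1.26863
y = ρ sin φ = 2.24779 × sin(235.64°) = -1.85557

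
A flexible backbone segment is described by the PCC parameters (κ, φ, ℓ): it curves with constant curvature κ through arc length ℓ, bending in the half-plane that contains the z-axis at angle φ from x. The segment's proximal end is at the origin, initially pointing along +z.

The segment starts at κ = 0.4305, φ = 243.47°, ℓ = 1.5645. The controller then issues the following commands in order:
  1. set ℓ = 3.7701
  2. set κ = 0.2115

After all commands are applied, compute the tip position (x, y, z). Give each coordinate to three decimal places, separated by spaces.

-0.637 -1.275 3.383

initial: κ=0.4305, φ=243.47°, ℓ=1.5645
cmd 1: set ℓ=3.7701 → (κ,φ,ℓ)=(0.4305,243.47°,3.7701) → tip=(-1.0917,-2.1868,2.3197)
cmd 2: set κ=0.2115 → (κ,φ,ℓ)=(0.2115,243.47°,3.7701) → tip=(-0.6366,-1.2751,3.3831)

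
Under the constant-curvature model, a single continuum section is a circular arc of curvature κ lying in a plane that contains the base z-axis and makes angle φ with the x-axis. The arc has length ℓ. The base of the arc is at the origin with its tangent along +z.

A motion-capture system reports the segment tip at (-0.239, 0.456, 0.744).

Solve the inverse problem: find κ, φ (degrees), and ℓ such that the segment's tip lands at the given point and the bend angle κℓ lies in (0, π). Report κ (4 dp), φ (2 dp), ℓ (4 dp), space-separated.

1.2579 117.66 0.9625

ρ = √(x²+y²) = √(-0.239² + 0.456²) = 0.51484
φ = atan2(y, x) mod 360° = atan2(0.456, -0.239) = 117.6601°
|p|² = ρ² + z² = 0.51484² + 0.744² = 0.81859
κ = 2ρ / |p|² = 2×0.51484 / 0.81859 = 1.25786
θ = 2·atan2(ρ, z) = 2·atan2(0.51484, 0.744) = 1.21065 rad
ℓ = θ/κ = 1.21065/1.25786 = 0.96247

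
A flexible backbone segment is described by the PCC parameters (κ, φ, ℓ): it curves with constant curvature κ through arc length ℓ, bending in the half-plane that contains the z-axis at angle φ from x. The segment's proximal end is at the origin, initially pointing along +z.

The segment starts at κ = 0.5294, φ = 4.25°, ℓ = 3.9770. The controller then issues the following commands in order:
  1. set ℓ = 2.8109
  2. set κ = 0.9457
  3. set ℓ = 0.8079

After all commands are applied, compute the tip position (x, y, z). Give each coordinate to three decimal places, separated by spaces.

initial: κ=0.5294, φ=4.25°, ℓ=3.9770
cmd 1: set ℓ=2.8109 → (κ,φ,ℓ)=(0.5294,4.25°,2.8109) → tip=(1.7281,0.1284,1.8825)
cmd 2: set κ=0.9457 → (κ,φ,ℓ)=(0.9457,4.25°,2.8109) → tip=(1.9882,0.1478,0.4914)
cmd 3: set ℓ=0.8079 → (κ,φ,ℓ)=(0.9457,4.25°,0.8079) → tip=(0.2931,0.0218,0.7316)

0.293 0.022 0.732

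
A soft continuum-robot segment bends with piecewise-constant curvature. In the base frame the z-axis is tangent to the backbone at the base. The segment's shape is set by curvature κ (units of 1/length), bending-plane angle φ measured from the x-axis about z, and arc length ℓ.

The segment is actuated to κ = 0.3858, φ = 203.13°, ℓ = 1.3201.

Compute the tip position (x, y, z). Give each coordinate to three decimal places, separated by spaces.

-0.303 -0.129 1.264

θ = κ·ℓ = 0.3858 × 1.3201 = 0.50929 rad
ρ = (1 − cos θ)/κ = (1 − 0.87309)/0.3858 = 0.32896
z = sin θ / κ = 0.48756/0.3858 = 1.26377
x = ρ cos φ = 0.32896 × cos(203.13°) = -0.30251
y = ρ sin φ = 0.32896 × sin(203.13°) = -0.12922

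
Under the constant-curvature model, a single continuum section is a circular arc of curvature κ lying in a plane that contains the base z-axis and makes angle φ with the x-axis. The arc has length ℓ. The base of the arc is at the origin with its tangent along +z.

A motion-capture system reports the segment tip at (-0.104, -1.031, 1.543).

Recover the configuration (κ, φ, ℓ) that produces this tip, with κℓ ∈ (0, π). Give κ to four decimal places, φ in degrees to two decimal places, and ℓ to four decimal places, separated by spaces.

0.5999 264.24 1.9716

ρ = √(x²+y²) = √(-0.104² + -1.031²) = 1.03623
φ = atan2(y, x) mod 360° = atan2(-1.031, -0.104) = 264.2399°
|p|² = ρ² + z² = 1.03623² + 1.543² = 3.45463
κ = 2ρ / |p|² = 2×1.03623 / 3.45463 = 0.59991
θ = 2·atan2(ρ, z) = 2·atan2(1.03623, 1.543) = 1.18278 rad
ℓ = θ/κ = 1.18278/0.59991 = 1.97159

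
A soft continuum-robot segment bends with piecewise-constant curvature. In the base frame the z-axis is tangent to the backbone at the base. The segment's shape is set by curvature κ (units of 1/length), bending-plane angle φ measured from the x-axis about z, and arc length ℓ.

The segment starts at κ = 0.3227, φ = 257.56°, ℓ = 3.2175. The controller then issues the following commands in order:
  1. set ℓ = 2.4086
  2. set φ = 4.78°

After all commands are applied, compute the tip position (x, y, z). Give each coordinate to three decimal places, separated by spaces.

initial: κ=0.3227, φ=257.56°, ℓ=3.2175
cmd 1: set ℓ=2.4086 → (κ,φ,ℓ)=(0.3227,257.56°,2.4086) → tip=(-0.1917,-0.8690,2.1733)
cmd 2: set φ=4.78° → (κ,φ,ℓ)=(0.3227,4.78°,2.4086) → tip=(0.8868,0.0742,2.1733)

0.887 0.074 2.173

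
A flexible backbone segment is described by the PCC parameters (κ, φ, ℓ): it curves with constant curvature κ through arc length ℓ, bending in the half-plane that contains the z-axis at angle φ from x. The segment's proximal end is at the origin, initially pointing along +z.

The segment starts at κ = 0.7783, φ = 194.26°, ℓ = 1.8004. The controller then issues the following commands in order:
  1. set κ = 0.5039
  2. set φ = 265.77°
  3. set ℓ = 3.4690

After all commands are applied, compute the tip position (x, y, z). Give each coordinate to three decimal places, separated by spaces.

-0.172 -2.328 1.953

initial: κ=0.7783, φ=194.26°, ℓ=1.8004
cmd 1: set κ=0.5039 → (κ,φ,ℓ)=(0.5039,194.26°,1.8004) → tip=(-0.7387,-0.1877,1.5634)
cmd 2: set φ=265.77° → (κ,φ,ℓ)=(0.5039,265.77°,1.8004) → tip=(-0.0562,-0.7601,1.5634)
cmd 3: set ℓ=3.4690 → (κ,φ,ℓ)=(0.5039,265.77°,3.4690) → tip=(-0.1722,-2.3280,1.9534)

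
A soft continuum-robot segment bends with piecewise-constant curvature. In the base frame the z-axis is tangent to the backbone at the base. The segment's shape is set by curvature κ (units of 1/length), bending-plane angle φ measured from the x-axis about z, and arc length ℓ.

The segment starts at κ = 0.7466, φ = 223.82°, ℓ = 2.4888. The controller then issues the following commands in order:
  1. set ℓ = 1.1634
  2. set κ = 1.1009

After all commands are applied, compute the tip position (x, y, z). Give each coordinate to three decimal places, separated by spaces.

-0.468 -0.449 0.870

initial: κ=0.7466, φ=223.82°, ℓ=2.4888
cmd 1: set ℓ=1.1634 → (κ,φ,ℓ)=(0.7466,223.82°,1.1634) → tip=(-0.3422,-0.3284,1.0225)
cmd 2: set κ=1.1009 → (κ,φ,ℓ)=(1.1009,223.82°,1.1634) → tip=(-0.4680,-0.4491,0.8704)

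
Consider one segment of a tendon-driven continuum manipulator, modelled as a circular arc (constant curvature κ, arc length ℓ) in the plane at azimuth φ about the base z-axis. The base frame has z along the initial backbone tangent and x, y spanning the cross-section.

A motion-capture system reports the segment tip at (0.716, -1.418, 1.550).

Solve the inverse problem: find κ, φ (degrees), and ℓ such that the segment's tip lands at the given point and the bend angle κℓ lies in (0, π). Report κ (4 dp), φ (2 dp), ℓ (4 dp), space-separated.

0.6450 296.79 2.4735

ρ = √(x²+y²) = √(0.716² + -1.418²) = 1.58852
φ = atan2(y, x) mod 360° = atan2(-1.418, 0.716) = 296.7909°
|p|² = ρ² + z² = 1.58852² + 1.550² = 4.92588
κ = 2ρ / |p|² = 2×1.58852 / 4.92588 = 0.64497
θ = 2·atan2(ρ, z) = 2·atan2(1.58852, 1.550) = 1.59534 rad
ℓ = θ/κ = 1.59534/0.64497 = 2.47352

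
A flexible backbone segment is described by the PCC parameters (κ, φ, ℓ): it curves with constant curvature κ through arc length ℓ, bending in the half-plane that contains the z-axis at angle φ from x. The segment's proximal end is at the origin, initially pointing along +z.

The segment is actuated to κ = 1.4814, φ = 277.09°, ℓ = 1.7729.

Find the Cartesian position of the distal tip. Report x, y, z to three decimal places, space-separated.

0.156 -1.253 0.333

θ = κ·ℓ = 1.4814 × 1.7729 = 2.62637 rad
ρ = (1 − cos θ)/κ = (1 − -0.87019)/1.4814 = 1.26244
z = sin θ / κ = 0.49273/1.4814 = 0.33261
x = ρ cos φ = 1.26244 × cos(277.09°) = 0.15582
y = ρ sin φ = 1.26244 × sin(277.09°) = -1.25279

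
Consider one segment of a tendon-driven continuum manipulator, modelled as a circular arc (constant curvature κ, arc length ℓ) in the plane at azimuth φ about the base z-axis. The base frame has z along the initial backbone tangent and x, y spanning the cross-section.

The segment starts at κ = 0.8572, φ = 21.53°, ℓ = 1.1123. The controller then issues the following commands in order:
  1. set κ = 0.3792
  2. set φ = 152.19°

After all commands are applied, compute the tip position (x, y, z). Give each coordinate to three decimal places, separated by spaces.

-0.204 0.108 1.080

initial: κ=0.8572, φ=21.53°, ℓ=1.1123
cmd 1: set κ=0.3792 → (κ,φ,ℓ)=(0.3792,21.53°,1.1123) → tip=(0.2150,0.0848,1.0796)
cmd 2: set φ=152.19° → (κ,φ,ℓ)=(0.3792,152.19°,1.1123) → tip=(-0.2044,0.1078,1.0796)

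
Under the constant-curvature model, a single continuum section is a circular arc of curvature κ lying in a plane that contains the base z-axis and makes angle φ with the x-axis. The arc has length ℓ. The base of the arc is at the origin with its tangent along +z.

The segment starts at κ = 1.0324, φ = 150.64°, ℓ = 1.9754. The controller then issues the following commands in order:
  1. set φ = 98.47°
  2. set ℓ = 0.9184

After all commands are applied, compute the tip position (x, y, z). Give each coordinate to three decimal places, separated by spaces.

initial: κ=1.0324, φ=150.64°, ℓ=1.9754
cmd 1: set φ=98.47° → (κ,φ,ℓ)=(1.0324,98.47°,1.9754) → tip=(-0.2071,1.3908,0.8642)
cmd 2: set ℓ=0.9184 → (κ,φ,ℓ)=(1.0324,98.47°,0.9184) → tip=(-0.0595,0.3993,0.7868)

-0.059 0.399 0.787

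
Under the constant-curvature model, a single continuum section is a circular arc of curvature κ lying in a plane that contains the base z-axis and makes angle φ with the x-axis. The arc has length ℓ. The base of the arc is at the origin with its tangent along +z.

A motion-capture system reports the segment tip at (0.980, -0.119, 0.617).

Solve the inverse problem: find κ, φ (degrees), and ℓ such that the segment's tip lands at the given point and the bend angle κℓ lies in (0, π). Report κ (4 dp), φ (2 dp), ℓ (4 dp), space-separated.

1.4569 353.08 1.3896

ρ = √(x²+y²) = √(0.980² + -0.119²) = 0.98720
φ = atan2(y, x) mod 360° = atan2(-0.119, 0.980) = 353.0766°
|p|² = ρ² + z² = 0.98720² + 0.617² = 1.35525
κ = 2ρ / |p|² = 2×0.98720 / 1.35525 = 1.45685
θ = 2·atan2(ρ, z) = 2·atan2(0.98720, 0.617) = 2.02439 rad
ℓ = θ/κ = 2.02439/1.45685 = 1.38957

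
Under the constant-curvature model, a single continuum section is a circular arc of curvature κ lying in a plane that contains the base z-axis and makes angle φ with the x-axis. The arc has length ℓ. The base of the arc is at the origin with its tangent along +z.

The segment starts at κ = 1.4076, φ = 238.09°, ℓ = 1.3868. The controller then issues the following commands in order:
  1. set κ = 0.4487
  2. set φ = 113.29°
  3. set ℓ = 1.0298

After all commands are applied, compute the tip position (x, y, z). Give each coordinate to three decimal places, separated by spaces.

-0.092 0.215 0.994

initial: κ=1.4076, φ=238.09°, ℓ=1.3868
cmd 1: set κ=0.4487 → (κ,φ,ℓ)=(0.4487,238.09°,1.3868) → tip=(-0.2208,-0.3546,1.2990)
cmd 2: set φ=113.29° → (κ,φ,ℓ)=(0.4487,113.29°,1.3868) → tip=(-0.1652,0.3837,1.2990)
cmd 3: set ℓ=1.0298 → (κ,φ,ℓ)=(0.4487,113.29°,1.0298) → tip=(-0.0924,0.2147,0.9935)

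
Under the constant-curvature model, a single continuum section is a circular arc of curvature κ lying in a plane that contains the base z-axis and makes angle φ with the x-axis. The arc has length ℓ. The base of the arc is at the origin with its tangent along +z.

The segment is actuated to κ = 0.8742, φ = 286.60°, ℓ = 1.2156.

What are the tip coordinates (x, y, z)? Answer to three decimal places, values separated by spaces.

θ = κ·ℓ = 0.8742 × 1.2156 = 1.06268 rad
ρ = (1 − cos θ)/κ = (1 − 0.48653)/0.8742 = 0.58735
z = sin θ / κ = 0.87366/0.8742 = 0.99938
x = ρ cos φ = 0.58735 × cos(286.60°) = 0.16780
y = ρ sin φ = 0.58735 × sin(286.60°) = -0.56288

0.168 -0.563 0.999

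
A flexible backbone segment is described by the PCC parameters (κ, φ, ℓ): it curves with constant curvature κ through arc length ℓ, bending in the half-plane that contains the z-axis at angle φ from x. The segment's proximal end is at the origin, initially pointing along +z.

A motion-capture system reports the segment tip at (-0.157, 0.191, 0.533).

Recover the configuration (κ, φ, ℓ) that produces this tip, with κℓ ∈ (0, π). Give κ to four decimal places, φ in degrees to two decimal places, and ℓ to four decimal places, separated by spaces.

ρ = √(x²+y²) = √(-0.157² + 0.191²) = 0.24724
φ = atan2(y, x) mod 360° = atan2(0.191, -0.157) = 129.4198°
|p|² = ρ² + z² = 0.24724² + 0.533² = 0.34522
κ = 2ρ / |p|² = 2×0.24724 / 0.34522 = 1.43239
θ = 2·atan2(ρ, z) = 2·atan2(0.24724, 0.533) = 0.86866 rad
ℓ = θ/κ = 0.86866/1.43239 = 0.60644

1.4324 129.42 0.6064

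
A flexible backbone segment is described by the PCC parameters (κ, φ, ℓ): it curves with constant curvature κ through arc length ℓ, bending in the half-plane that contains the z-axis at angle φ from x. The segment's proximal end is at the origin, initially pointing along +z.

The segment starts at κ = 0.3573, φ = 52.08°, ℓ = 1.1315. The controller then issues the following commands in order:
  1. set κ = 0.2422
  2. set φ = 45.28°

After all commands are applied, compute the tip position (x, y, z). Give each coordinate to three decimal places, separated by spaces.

initial: κ=0.3573, φ=52.08°, ℓ=1.1315
cmd 1: set κ=0.2422 → (κ,φ,ℓ)=(0.2422,52.08°,1.1315) → tip=(0.0947,0.1215,1.1174)
cmd 2: set φ=45.28° → (κ,φ,ℓ)=(0.2422,45.28°,1.1315) → tip=(0.1084,0.1095,1.1174)

0.108 0.109 1.117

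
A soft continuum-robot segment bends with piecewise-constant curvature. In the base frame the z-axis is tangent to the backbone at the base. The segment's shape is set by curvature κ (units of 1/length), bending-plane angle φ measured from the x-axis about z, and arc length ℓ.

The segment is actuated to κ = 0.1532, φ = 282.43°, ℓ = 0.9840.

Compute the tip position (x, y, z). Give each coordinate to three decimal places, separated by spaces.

0.016 -0.072 0.980

θ = κ·ℓ = 0.1532 × 0.9840 = 0.15075 rad
ρ = (1 − cos θ)/κ = (1 − 0.98866)/0.1532 = 0.07403
z = sin θ / κ = 0.15018/0.1532 = 0.98028
x = ρ cos φ = 0.07403 × cos(282.43°) = 0.01593
y = ρ sin φ = 0.07403 × sin(282.43°) = -0.07229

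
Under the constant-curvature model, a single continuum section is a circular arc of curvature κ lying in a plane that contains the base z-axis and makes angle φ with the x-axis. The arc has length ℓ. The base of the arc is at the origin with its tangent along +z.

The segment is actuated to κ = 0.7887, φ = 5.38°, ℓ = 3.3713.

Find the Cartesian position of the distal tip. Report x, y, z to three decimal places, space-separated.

θ = κ·ℓ = 0.7887 × 3.3713 = 2.65894 rad
ρ = (1 − cos θ)/κ = (1 − -0.88577)/0.7887 = 2.39098
z = sin θ / κ = 0.46413/0.7887 = 0.58847
x = ρ cos φ = 2.39098 × cos(5.38°) = 2.38045
y = ρ sin φ = 2.39098 × sin(5.38°) = 0.22418

2.380 0.224 0.588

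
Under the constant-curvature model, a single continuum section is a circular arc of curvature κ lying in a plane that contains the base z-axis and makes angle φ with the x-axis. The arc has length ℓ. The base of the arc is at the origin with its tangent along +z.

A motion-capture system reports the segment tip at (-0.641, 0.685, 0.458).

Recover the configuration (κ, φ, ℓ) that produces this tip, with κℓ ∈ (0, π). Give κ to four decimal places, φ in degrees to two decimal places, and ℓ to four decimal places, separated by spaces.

ρ = √(x²+y²) = √(-0.641² + 0.685²) = 0.93814
φ = atan2(y, x) mod 360° = atan2(0.685, -0.641) = 133.0995°
|p|² = ρ² + z² = 0.93814² + 0.458² = 1.08987
κ = 2ρ / |p|² = 2×0.93814 / 1.08987 = 1.72156
θ = 2·atan2(ρ, z) = 2·atan2(0.93814, 0.458) = 2.23327 rad
ℓ = θ/κ = 2.23327/1.72156 = 1.29723

1.7216 133.10 1.2972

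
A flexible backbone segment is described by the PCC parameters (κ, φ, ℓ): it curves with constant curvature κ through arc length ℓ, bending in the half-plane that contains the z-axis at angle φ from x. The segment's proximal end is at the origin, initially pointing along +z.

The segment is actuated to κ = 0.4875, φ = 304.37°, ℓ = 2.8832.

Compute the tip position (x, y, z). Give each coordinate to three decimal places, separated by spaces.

θ = κ·ℓ = 0.4875 × 2.8832 = 1.40556 rad
ρ = (1 − cos θ)/κ = (1 − 0.16449)/0.4875 = 1.71388
z = sin θ / κ = 0.98638/0.4875 = 2.02334
x = ρ cos φ = 1.71388 × cos(304.37°) = 0.96754
y = ρ sin φ = 1.71388 × sin(304.37°) = -1.41465

0.968 -1.415 2.023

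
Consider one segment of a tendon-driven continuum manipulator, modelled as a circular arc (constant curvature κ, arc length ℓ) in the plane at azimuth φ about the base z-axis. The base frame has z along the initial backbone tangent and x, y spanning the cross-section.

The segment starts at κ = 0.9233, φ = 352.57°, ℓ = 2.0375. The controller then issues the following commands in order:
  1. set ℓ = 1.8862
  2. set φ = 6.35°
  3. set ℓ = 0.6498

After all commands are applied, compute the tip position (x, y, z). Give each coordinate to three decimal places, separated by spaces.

0.188 0.021 0.612

initial: κ=0.9233, φ=352.57°, ℓ=2.0375
cmd 1: set ℓ=1.8862 → (κ,φ,ℓ)=(0.9233,352.57°,1.8862) → tip=(1.2565,-0.1639,1.0673)
cmd 2: set φ=6.35° → (κ,φ,ℓ)=(0.9233,6.35°,1.8862) → tip=(1.2593,0.1401,1.0673)
cmd 3: set ℓ=0.6498 → (κ,φ,ℓ)=(0.9233,6.35°,0.6498) → tip=(0.1880,0.0209,0.6115)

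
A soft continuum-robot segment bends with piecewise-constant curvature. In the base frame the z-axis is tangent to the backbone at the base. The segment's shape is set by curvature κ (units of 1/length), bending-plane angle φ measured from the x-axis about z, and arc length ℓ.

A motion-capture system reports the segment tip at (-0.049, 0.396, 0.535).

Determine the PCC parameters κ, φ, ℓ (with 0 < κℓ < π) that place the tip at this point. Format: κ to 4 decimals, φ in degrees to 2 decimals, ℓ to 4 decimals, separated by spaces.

1.7916 97.05 0.7154

ρ = √(x²+y²) = √(-0.049² + 0.396²) = 0.39902
φ = atan2(y, x) mod 360° = atan2(0.396, -0.049) = 97.0538°
|p|² = ρ² + z² = 0.39902² + 0.535² = 0.44544
κ = 2ρ / |p|² = 2×0.39902 / 0.44544 = 1.79157
θ = 2·atan2(ρ, z) = 2·atan2(0.39902, 0.535) = 1.28166 rad
ℓ = θ/κ = 1.28166/1.79157 = 0.71538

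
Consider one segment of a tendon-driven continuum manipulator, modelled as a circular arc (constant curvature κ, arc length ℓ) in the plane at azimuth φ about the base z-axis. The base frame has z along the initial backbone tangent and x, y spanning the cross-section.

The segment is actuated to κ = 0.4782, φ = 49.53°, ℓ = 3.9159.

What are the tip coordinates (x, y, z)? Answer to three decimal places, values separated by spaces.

1.761 2.064 1.997

θ = κ·ℓ = 0.4782 × 3.9159 = 1.87258 rad
ρ = (1 − cos θ)/κ = (1 − -0.29723)/0.4782 = 2.71273
z = sin θ / κ = 0.95481/0.4782 = 1.99667
x = ρ cos φ = 2.71273 × cos(49.53°) = 1.76070
y = ρ sin φ = 2.71273 × sin(49.53°) = 2.06370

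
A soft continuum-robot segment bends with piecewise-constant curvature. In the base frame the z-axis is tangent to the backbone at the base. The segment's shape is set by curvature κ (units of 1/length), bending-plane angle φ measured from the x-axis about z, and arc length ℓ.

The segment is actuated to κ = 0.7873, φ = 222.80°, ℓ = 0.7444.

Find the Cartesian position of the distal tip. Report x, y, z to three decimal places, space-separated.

θ = κ·ℓ = 0.7873 × 0.7444 = 0.58607 rad
ρ = (1 − cos θ)/κ = (1 − 0.83312)/0.7873 = 0.21196
z = sin θ / κ = 0.55309/0.7873 = 0.70251
x = ρ cos φ = 0.21196 × cos(222.80°) = -0.15552
y = ρ sin φ = 0.21196 × sin(222.80°) = -0.14402

-0.156 -0.144 0.703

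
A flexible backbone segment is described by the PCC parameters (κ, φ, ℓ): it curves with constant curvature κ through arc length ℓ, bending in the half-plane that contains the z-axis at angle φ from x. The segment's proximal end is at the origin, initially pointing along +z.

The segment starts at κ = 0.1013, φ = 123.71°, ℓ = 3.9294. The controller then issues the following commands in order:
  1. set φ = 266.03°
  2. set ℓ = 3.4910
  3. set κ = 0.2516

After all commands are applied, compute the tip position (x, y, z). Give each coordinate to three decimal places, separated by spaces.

initial: κ=0.1013, φ=123.71°, ℓ=3.9294
cmd 1: set φ=266.03° → (κ,φ,ℓ)=(0.1013,266.03°,3.9294) → tip=(-0.0534,-0.7699,3.8265)
cmd 2: set ℓ=3.4910 → (κ,φ,ℓ)=(0.1013,266.03°,3.4910) → tip=(-0.0423,-0.6094,3.4187)
cmd 3: set κ=0.2516 → (κ,φ,ℓ)=(0.2516,266.03°,3.4910) → tip=(-0.0995,-1.4336,3.0591)

-0.099 -1.434 3.059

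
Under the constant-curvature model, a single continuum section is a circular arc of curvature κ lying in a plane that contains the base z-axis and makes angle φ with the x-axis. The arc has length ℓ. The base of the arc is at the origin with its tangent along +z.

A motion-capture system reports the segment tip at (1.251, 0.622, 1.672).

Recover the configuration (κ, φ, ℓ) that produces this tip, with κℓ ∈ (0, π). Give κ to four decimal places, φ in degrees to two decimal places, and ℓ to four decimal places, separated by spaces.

ρ = √(x²+y²) = √(1.251² + 0.622²) = 1.39710
φ = atan2(y, x) mod 360° = atan2(0.622, 1.251) = 26.4367°
|p|² = ρ² + z² = 1.39710² + 1.672² = 4.74747
κ = 2ρ / |p|² = 2×1.39710 / 4.74747 = 0.58857
θ = 2·atan2(ρ, z) = 2·atan2(1.39710, 1.672) = 1.39213 rad
ℓ = θ/κ = 1.39213/0.58857 = 2.36530

0.5886 26.44 2.3653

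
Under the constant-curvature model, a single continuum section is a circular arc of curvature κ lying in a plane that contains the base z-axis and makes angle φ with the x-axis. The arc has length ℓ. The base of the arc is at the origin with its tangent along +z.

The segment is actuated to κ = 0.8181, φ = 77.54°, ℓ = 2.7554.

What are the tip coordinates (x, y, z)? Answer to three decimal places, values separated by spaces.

θ = κ·ℓ = 0.8181 × 2.7554 = 2.25419 rad
ρ = (1 − cos θ)/κ = (1 − -0.63143)/0.8181 = 1.99417
z = sin θ / κ = 0.77543/0.8181 = 0.94785
x = ρ cos φ = 1.99417 × cos(77.54°) = 0.43026
y = ρ sin φ = 1.99417 × sin(77.54°) = 1.94720

0.430 1.947 0.948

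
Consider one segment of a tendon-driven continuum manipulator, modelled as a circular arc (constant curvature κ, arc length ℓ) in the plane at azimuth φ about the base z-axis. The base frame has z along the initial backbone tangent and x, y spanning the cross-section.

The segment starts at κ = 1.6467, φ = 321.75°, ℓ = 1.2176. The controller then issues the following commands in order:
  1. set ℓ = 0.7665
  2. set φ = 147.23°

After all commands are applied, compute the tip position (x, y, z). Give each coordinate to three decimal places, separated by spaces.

initial: κ=1.6467, φ=321.75°, ℓ=1.2176
cmd 1: set ℓ=0.7665 → (κ,φ,ℓ)=(1.6467,321.75°,0.7665) → tip=(0.3321,-0.2618,0.5786)
cmd 2: set φ=147.23° → (κ,φ,ℓ)=(1.6467,147.23°,0.7665) → tip=(-0.3555,0.2289,0.5786)

-0.356 0.229 0.579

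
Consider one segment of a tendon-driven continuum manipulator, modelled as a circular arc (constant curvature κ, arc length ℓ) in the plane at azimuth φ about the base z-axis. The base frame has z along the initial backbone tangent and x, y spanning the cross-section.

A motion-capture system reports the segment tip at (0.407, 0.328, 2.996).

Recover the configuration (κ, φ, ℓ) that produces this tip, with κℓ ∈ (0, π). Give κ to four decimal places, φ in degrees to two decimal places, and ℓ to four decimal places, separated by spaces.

0.1130 38.87 3.0564

ρ = √(x²+y²) = √(0.407² + 0.328²) = 0.52272
φ = atan2(y, x) mod 360° = atan2(0.328, 0.407) = 38.8652°
|p|² = ρ² + z² = 0.52272² + 2.996² = 9.24925
κ = 2ρ / |p|² = 2×0.52272 / 9.24925 = 0.11303
θ = 2·atan2(ρ, z) = 2·atan2(0.52272, 2.996) = 0.34547 rad
ℓ = θ/κ = 0.34547/0.11303 = 3.05643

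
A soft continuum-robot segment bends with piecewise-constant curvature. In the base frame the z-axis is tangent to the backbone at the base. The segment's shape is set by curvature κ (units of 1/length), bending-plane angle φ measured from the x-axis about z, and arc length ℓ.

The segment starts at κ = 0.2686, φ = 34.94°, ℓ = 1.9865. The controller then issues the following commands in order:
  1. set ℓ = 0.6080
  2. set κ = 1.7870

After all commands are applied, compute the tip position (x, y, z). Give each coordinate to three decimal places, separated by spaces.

0.245 0.171 0.495

initial: κ=0.2686, φ=34.94°, ℓ=1.9865
cmd 1: set ℓ=0.6080 → (κ,φ,ℓ)=(0.2686,34.94°,0.6080) → tip=(0.0406,0.0284,0.6053)
cmd 2: set κ=1.7870 → (κ,φ,ℓ)=(1.7870,34.94°,0.6080) → tip=(0.2452,0.1713,0.4952)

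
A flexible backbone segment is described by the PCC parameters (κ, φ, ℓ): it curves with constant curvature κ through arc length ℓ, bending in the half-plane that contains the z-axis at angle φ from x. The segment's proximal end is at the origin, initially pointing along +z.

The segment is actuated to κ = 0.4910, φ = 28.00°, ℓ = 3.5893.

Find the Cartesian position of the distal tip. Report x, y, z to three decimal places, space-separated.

θ = κ·ℓ = 0.4910 × 3.5893 = 1.76235 rad
ρ = (1 − cos θ)/κ = (1 − -0.19038)/0.4910 = 2.42440
z = sin θ / κ = 0.98171/0.4910 = 1.99941
x = ρ cos φ = 2.42440 × cos(28.00°) = 2.14062
y = ρ sin φ = 2.42440 × sin(28.00°) = 1.13819

2.141 1.138 1.999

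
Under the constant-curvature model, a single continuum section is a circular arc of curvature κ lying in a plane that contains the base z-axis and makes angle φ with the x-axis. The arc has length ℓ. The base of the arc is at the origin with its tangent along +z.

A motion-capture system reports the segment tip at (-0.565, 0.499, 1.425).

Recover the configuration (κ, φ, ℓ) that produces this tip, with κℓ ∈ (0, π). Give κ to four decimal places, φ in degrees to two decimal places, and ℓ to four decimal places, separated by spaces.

0.5801 138.55 1.6775

ρ = √(x²+y²) = √(-0.565² + 0.499²) = 0.75381
φ = atan2(y, x) mod 360° = atan2(0.499, -0.565) = 138.5495°
|p|² = ρ² + z² = 0.75381² + 1.425² = 2.59885
κ = 2ρ / |p|² = 2×0.75381 / 2.59885 = 0.58011
θ = 2·atan2(ρ, z) = 2·atan2(0.75381, 1.425) = 0.97314 rad
ℓ = θ/κ = 0.97314/0.58011 = 1.67751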